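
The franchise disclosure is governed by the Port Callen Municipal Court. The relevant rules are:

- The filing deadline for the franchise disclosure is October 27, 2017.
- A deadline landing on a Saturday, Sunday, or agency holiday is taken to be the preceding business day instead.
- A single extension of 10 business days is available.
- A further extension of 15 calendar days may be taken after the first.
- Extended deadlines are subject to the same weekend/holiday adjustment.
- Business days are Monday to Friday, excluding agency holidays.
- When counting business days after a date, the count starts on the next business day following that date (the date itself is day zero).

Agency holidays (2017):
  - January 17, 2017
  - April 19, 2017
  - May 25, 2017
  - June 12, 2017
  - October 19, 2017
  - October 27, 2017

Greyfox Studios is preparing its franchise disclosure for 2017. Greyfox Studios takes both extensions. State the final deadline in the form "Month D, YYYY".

The stated deadline is October 27, 2017.
October 27, 2017 is a listed holiday; the preceding business day is October 26, 2017 (Thursday).
Counting 10 further business days from October 26, 2017 reaches November 10, 2017.
November 10, 2017 is a Friday and not a listed holiday, so it stands.
With the 15-day extension, November 10, 2017 becomes November 25, 2017.
November 25, 2017 is a Saturday, so it moves to the preceding business day, November 24, 2017 (Friday).
So the filing is due November 24, 2017.

November 24, 2017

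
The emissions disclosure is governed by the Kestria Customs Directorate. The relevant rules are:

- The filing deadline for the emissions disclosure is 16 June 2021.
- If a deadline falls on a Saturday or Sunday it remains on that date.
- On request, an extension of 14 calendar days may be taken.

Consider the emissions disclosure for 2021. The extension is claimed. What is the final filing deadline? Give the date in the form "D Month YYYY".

Start from the fixed due date, 16 June 2021.
16 June 2021 is a Wednesday; no weekend or holiday adjustment applies.
With the 14-day extension, 16 June 2021 becomes 30 June 2021.
30 June 2021 falls on a Wednesday. The rules make no weekend/holiday allowance, so it remains 30 June 2021.
The final due date is 30 June 2021.

30 June 2021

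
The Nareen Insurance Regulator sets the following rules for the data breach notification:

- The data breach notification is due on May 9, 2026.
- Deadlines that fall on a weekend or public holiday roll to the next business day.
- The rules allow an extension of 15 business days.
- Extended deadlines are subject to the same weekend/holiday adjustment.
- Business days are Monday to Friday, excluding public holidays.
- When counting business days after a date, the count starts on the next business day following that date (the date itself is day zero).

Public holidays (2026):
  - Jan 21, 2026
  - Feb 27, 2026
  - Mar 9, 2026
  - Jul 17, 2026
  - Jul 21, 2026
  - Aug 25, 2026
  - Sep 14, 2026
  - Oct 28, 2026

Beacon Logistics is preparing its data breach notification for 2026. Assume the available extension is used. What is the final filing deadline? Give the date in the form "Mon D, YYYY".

The stated deadline is May 9, 2026.
May 9, 2026 is a Saturday, so it moves to the next business day, May 11, 2026 (Monday).
The 15-business-day extension runs from May 11, 2026 to Jun 1, 2026.
Jun 1, 2026 falls on a Monday, which is a business day, so no adjustment is needed.
Final deadline: Jun 1, 2026.

Jun 1, 2026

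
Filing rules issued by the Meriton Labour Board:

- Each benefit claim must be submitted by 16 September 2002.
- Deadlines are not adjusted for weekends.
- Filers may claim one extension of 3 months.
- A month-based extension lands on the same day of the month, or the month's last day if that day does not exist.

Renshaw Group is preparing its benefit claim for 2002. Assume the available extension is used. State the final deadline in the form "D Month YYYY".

16 December 2002

Start from the fixed due date, 16 September 2002.
16 September 2002 is a Monday; no weekend or holiday adjustment applies.
Applying the 3 months extension: 3 months after 16 September 2002 is 16 December 2002.
No adjustment is made for weekends or holidays, so 16 December 2002 stands.
So the filing is due 16 December 2002.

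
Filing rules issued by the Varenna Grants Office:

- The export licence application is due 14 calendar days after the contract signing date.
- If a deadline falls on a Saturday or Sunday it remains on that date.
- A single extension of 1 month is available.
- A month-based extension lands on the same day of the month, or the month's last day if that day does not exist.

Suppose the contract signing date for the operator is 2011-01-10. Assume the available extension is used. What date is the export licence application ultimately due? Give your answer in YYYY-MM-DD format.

2011-02-24

14 calendar days after 2011-01-10 is 2011-01-24.
No adjustment is made for weekends or holidays, so 2011-01-24 stands.
Applying the 1 month extension: 1 month after 2011-01-24 is 2011-02-24.
2011-02-24 is a Thursday; no weekend or holiday adjustment applies.
So the filing is due 2011-02-24.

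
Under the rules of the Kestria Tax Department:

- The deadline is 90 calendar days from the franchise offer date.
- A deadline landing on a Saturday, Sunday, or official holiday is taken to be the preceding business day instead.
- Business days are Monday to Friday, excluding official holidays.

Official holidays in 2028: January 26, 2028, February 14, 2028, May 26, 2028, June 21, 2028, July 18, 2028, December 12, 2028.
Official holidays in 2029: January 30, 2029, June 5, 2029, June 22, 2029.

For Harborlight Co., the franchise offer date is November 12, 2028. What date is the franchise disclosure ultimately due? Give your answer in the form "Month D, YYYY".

90 calendar days after November 12, 2028 is February 10, 2029.
February 10, 2029 falls on a Saturday. Rolling to the preceding business day gives February 9, 2029, a Friday.
Final deadline: February 9, 2029.

February 9, 2029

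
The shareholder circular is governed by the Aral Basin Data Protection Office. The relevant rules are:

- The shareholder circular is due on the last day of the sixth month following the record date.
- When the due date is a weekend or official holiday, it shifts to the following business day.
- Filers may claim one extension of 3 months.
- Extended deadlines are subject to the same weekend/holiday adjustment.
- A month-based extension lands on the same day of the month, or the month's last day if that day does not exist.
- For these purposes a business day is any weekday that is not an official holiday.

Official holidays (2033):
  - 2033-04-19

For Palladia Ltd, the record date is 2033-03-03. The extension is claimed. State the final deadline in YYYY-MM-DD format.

6 months after 2033-03-03 is September 2033; that month ends on 2033-09-30.
2033-09-30 is a Friday and not a listed holiday, so it stands.
Applying the 3 months extension: 3 months after 2033-09-30 is 2033-12-30.
2033-12-30 falls on a Friday, which is a business day, so no adjustment is needed.
So the filing is due 2033-12-30.

2033-12-30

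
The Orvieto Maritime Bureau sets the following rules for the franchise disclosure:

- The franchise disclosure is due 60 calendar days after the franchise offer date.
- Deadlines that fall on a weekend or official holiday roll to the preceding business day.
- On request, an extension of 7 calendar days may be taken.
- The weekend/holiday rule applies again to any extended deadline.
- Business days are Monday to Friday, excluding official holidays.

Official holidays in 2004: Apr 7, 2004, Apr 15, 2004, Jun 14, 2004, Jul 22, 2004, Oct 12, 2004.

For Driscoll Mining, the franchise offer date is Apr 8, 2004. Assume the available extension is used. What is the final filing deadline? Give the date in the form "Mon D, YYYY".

Jun 11, 2004

60 calendar days after Apr 8, 2004 is Jun 7, 2004.
Jun 7, 2004 is a Monday and not a listed holiday, so it stands.
Add the 7 calendar-day extension to Jun 7, 2004: Jun 14, 2004.
Jun 14, 2004 falls on a listed holiday. Rolling to the preceding business day gives Jun 11, 2004, a Friday.
So the filing is due Jun 11, 2004.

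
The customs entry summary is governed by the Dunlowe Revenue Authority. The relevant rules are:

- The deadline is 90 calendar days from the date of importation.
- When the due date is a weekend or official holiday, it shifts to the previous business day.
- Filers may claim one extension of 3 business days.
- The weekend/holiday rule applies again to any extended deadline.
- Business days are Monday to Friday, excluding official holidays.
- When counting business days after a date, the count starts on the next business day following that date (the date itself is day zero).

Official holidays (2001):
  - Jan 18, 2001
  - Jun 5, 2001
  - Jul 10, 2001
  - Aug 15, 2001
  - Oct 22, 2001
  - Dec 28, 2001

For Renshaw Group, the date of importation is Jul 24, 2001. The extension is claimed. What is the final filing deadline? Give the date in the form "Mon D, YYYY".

Oct 25, 2001

Trigger date Jul 24, 2001 + 90 calendar days = Oct 22, 2001.
Oct 22, 2001 is a listed holiday, so it moves to the preceding business day, Oct 19, 2001 (Friday).
The 3-business-day extension runs from Oct 19, 2001 to Oct 25, 2001.
Since Oct 25, 2001 is a Thursday and not a holiday, the date is unchanged.
The final due date is Oct 25, 2001.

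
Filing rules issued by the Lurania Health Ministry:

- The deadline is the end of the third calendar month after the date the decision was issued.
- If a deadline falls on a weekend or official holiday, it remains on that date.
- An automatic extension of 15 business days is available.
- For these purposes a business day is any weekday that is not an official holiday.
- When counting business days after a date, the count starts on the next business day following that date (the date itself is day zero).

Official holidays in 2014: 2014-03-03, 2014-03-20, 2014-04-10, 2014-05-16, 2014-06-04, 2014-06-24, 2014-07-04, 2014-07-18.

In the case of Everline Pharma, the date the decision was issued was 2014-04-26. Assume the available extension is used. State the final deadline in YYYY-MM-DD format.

3 months after 2014-04-26 is July 2014; that month ends on 2014-07-31.
2014-07-31 is a Thursday; no weekend or holiday adjustment applies.
Counting 15 further business days from 2014-07-31 reaches 2014-08-21.
No adjustment is made for weekends or holidays, so 2014-08-21 stands.
So the filing is due 2014-08-21.

2014-08-21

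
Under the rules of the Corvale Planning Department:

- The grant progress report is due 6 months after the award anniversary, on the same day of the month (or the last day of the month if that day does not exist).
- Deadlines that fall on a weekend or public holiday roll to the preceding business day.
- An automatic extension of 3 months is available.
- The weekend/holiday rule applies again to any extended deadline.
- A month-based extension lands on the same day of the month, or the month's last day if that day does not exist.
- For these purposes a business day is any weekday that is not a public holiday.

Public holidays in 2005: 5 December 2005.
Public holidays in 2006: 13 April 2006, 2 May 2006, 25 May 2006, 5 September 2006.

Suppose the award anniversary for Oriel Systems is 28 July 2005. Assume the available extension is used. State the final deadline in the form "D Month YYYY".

Moving 6 months forward from 28 July 2005 on the corresponding day gives 28 January 2006.
28 January 2006 is a Saturday; the preceding business day is 27 January 2006 (Friday).
Applying the 3 months extension: 3 months after 27 January 2006 is 27 April 2006.
27 April 2006 is a Thursday and not a listed holiday, so it stands.
So the filing is due 27 April 2006.

27 April 2006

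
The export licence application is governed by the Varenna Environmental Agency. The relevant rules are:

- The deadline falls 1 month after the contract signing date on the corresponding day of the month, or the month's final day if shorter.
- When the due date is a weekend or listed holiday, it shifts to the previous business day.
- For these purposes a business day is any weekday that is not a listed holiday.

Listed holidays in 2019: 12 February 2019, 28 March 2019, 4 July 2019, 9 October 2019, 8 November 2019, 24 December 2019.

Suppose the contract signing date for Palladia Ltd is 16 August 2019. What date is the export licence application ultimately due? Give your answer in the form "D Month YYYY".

1 month from 16 August 2019 is 16 September 2019.
Since 16 September 2019 is a Monday and not a holiday, the date is unchanged.
Deadline: 16 September 2019.

16 September 2019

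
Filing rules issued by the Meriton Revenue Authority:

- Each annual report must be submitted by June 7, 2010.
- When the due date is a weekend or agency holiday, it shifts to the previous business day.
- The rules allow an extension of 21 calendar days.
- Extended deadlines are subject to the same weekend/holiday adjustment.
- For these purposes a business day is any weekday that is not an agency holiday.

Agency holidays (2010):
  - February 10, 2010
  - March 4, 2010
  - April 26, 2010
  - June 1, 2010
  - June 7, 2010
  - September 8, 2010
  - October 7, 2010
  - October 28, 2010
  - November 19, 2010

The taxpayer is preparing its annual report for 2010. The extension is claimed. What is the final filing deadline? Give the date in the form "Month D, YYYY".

June 25, 2010

The statutory due date is June 7, 2010.
June 7, 2010 falls on a listed holiday. Rolling to the preceding business day gives June 4, 2010, a Friday.
With the 21-day extension, June 4, 2010 becomes June 25, 2010.
June 25, 2010 (Friday) is already a business day.
So the filing is due June 25, 2010.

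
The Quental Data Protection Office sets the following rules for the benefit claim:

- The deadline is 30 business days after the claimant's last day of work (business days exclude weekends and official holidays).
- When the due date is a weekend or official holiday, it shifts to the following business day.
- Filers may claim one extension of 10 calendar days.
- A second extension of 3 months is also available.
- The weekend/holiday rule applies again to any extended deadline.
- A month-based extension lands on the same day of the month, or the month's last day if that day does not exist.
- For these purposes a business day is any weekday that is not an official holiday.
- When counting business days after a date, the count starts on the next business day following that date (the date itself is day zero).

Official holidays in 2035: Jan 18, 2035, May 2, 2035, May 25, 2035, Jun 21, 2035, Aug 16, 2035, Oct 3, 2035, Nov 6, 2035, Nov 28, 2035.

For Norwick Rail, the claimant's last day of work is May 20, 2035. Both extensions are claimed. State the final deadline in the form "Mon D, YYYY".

Oct 15, 2035

Counting 30 business days after May 20, 2035 (skipping weekends and listed holidays) reaches Jul 3, 2035.
Jul 3, 2035 (Tuesday) is already a business day.
Add the 10 calendar-day extension to Jul 3, 2035: Jul 13, 2035.
Jul 13, 2035 (Friday) is already a business day.
Applying the 3 months extension: 3 months after Jul 13, 2035 is Oct 13, 2035.
Oct 13, 2035 falls on a Saturday. Rolling to the next business day gives Oct 15, 2035, a Monday.
The final due date is Oct 15, 2035.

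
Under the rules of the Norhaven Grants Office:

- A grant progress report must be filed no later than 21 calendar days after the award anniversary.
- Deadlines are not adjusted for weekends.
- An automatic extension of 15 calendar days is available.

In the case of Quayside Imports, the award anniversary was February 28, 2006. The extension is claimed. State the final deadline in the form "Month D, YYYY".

From February 28, 2006, 21 calendar days later is March 21, 2006.
No adjustment is made for weekends or holidays, so March 21, 2006 stands.
The 15-calendar-day extension moves the deadline from March 21, 2006 to April 5, 2006.
No adjustment is made for weekends or holidays, so April 5, 2006 stands.
The final due date is April 5, 2006.

April 5, 2006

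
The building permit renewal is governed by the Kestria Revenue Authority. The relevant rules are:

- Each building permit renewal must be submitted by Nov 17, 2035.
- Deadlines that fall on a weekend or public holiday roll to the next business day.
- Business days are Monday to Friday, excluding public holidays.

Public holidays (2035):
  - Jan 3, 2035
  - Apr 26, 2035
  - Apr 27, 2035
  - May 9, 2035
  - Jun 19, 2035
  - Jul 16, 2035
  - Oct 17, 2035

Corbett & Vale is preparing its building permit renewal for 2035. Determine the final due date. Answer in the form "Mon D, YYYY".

Start from the fixed due date, Nov 17, 2035.
Nov 17, 2035 is a Saturday; the next business day is Nov 19, 2035 (Monday).
So the filing is due Nov 19, 2035.

Nov 19, 2035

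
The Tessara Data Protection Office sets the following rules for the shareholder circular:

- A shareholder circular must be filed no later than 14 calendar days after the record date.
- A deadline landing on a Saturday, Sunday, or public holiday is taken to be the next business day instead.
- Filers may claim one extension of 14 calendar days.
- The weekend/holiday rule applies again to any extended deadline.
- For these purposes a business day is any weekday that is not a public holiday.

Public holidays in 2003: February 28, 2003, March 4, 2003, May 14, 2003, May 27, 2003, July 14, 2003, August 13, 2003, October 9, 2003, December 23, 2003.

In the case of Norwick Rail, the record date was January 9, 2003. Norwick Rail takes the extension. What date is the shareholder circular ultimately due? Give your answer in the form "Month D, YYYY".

From January 9, 2003, 14 calendar days later is January 23, 2003.
January 23, 2003 falls on a Thursday, which is a business day, so no adjustment is needed.
The 14-calendar-day extension moves the deadline from January 23, 2003 to February 6, 2003.
February 6, 2003 (Thursday) is already a business day.
The final due date is February 6, 2003.

February 6, 2003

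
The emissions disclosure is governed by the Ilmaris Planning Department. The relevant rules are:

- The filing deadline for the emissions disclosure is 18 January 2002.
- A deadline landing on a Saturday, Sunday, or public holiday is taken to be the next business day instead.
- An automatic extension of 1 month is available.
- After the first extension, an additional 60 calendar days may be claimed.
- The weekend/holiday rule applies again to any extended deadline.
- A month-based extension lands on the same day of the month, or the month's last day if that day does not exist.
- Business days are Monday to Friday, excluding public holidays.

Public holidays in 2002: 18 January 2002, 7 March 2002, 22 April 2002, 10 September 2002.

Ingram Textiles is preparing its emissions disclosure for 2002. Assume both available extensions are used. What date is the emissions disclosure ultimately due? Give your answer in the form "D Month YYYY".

23 April 2002

The statutory due date is 18 January 2002.
18 January 2002 is a listed holiday, so it moves to the next business day, 21 January 2002 (Monday).
Add 1 month to 21 January 2002: 21 February 2002.
21 February 2002 is a Thursday and not a listed holiday, so it stands.
Applying the 60-calendar-day extension: 21 February 2002 + 60 days = 22 April 2002.
22 April 2002 is a listed holiday; the next business day is 23 April 2002 (Tuesday).
So the filing is due 23 April 2002.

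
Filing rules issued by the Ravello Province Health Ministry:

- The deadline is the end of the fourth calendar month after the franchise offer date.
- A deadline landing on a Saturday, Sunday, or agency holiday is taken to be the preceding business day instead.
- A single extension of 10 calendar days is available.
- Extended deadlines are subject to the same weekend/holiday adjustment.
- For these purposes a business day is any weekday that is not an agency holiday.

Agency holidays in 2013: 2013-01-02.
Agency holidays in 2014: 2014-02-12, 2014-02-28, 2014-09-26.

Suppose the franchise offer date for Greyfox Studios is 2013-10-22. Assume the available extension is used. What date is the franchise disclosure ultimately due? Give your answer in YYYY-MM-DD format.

2014-03-07

4 months after 2013-10-22 is February 2014; that month ends on 2014-02-28.
Because 2014-02-28 is a listed holiday, the deadline becomes 2014-02-27 (Thursday).
The 10-calendar-day extension moves the deadline from 2014-02-27 to 2014-03-09.
2014-03-09 is a Sunday, so it moves to the preceding business day, 2014-03-07 (Friday).
So the filing is due 2014-03-07.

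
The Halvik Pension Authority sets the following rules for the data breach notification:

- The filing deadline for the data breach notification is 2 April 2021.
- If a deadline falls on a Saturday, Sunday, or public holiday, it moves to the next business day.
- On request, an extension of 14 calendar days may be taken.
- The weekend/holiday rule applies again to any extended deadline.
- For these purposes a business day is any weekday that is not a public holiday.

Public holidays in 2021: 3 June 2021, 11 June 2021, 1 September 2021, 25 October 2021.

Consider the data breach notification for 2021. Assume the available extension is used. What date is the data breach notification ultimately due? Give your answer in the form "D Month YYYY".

16 April 2021

Start from the fixed due date, 2 April 2021.
2 April 2021 falls on a Friday, which is a business day, so no adjustment is needed.
Applying the 14-calendar-day extension: 2 April 2021 + 14 days = 16 April 2021.
16 April 2021 falls on a Friday, which is a business day, so no adjustment is needed.
The final due date is 16 April 2021.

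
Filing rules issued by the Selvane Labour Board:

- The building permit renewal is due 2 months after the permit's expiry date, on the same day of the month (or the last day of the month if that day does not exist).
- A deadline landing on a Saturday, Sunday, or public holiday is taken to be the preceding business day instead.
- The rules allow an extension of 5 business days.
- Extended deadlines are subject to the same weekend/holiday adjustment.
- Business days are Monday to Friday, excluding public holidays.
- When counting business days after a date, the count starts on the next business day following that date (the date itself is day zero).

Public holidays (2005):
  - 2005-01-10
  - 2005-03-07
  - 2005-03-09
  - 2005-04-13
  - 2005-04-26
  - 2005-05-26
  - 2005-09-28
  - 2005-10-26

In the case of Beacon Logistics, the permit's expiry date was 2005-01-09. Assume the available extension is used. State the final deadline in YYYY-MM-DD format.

2005-03-16

2 months from 2005-01-09 is 2005-03-09.
2005-03-09 is a listed holiday, so it moves to the preceding business day, 2005-03-08 (Tuesday).
The 5-business-day extension runs from 2005-03-08 to 2005-03-16.
Since 2005-03-16 is a Wednesday and not a holiday, the date is unchanged.
Final deadline: 2005-03-16.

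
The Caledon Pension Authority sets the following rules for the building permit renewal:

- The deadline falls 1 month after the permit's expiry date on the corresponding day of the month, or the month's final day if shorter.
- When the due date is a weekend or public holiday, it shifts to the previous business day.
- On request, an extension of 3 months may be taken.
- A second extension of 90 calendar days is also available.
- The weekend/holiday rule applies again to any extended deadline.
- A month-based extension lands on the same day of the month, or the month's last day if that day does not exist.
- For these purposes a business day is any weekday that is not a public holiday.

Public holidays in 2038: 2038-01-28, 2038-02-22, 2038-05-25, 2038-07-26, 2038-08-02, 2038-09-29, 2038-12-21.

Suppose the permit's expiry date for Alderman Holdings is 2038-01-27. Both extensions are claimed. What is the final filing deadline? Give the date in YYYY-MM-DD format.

1 month after 2038-01-27, on the same day of the month, is 2038-02-27.
2038-02-27 is a Saturday; the preceding business day is 2038-02-26 (Friday).
Applying the 3 months extension: 3 months after 2038-02-26 is 2038-05-26.
Since 2038-05-26 is a Wednesday and not a holiday, the date is unchanged.
With the 90-day extension, 2038-05-26 becomes 2038-08-24.
2038-08-24 falls on a Tuesday, which is a business day, so no adjustment is needed.
Final deadline: 2038-08-24.

2038-08-24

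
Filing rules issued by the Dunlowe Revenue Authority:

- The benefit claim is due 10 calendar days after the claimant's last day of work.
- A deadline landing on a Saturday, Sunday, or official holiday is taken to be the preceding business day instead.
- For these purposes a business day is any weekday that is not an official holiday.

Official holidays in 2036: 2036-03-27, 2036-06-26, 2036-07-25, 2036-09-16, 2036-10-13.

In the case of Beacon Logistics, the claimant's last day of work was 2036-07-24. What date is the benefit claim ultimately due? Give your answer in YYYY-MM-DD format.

2036-08-01

10 calendar days after 2036-07-24 is 2036-08-03.
2036-08-03 is a Sunday, so it moves to the preceding business day, 2036-08-01 (Friday).
So the filing is due 2036-08-01.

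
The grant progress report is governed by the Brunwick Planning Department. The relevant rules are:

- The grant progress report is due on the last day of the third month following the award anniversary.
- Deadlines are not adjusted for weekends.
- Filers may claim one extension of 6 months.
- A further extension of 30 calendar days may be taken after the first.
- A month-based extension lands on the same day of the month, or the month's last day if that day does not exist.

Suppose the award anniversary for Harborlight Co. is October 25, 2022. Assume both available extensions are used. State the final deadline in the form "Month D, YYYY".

3 months after October 25, 2022 falls in January 2023; the last day of that month is January 31, 2023.
January 31, 2023 falls on a Tuesday. The rules make no weekend/holiday allowance, so it remains January 31, 2023.
Applying the 6 months extension: 6 months after January 31, 2023 is July 31, 2023.
July 31, 2023 is a Monday; no weekend or holiday adjustment applies.
Add the 30 calendar-day extension to July 31, 2023: August 30, 2023.
August 30, 2023 falls on a Wednesday. The rules make no weekend/holiday allowance, so it remains August 30, 2023.
So the filing is due August 30, 2023.

August 30, 2023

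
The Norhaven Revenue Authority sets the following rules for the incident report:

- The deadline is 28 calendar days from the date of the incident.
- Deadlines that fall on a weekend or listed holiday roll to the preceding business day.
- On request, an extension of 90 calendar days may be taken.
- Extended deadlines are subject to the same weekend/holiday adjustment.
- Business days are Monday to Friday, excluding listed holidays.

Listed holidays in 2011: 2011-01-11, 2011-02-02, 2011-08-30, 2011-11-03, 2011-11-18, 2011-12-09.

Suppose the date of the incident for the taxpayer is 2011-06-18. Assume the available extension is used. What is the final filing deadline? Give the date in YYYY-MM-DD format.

From 2011-06-18, 28 calendar days later is 2011-07-16.
2011-07-16 is a Saturday; the preceding business day is 2011-07-15 (Friday).
With the 90-day extension, 2011-07-15 becomes 2011-10-13.
Since 2011-10-13 is a Thursday and not a holiday, the date is unchanged.
Deadline: 2011-10-13.

2011-10-13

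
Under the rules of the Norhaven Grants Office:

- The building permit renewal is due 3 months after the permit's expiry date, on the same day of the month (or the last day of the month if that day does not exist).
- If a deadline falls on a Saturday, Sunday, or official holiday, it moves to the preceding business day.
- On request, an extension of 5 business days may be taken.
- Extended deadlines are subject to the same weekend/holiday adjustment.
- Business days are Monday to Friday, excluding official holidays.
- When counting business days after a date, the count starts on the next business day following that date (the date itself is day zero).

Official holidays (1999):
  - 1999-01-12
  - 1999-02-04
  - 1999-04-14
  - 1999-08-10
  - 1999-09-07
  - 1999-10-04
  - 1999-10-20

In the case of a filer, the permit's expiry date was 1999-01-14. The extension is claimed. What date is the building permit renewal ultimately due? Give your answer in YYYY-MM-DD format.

3 months from 1999-01-14 is 1999-04-14.
1999-04-14 falls on a listed holiday. Rolling to the preceding business day gives 1999-04-13, a Tuesday.
Counting 5 further business days from 1999-04-13 reaches 1999-04-21.
1999-04-21 (Wednesday) is already a business day.
The final due date is 1999-04-21.

1999-04-21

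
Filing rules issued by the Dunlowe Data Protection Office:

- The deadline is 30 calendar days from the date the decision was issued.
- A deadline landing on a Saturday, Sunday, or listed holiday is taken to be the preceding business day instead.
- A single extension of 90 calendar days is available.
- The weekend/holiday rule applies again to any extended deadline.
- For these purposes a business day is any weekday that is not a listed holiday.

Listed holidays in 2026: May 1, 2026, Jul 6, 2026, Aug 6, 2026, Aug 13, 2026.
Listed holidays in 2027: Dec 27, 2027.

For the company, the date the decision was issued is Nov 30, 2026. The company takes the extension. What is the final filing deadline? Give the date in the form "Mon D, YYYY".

From Nov 30, 2026, 30 calendar days later is Dec 30, 2026.
Dec 30, 2026 (Wednesday) is already a business day.
The 90-calendar-day extension moves the deadline from Dec 30, 2026 to Mar 30, 2027.
Mar 30, 2027 is a Tuesday and not a listed holiday, so it stands.
Deadline: Mar 30, 2027.

Mar 30, 2027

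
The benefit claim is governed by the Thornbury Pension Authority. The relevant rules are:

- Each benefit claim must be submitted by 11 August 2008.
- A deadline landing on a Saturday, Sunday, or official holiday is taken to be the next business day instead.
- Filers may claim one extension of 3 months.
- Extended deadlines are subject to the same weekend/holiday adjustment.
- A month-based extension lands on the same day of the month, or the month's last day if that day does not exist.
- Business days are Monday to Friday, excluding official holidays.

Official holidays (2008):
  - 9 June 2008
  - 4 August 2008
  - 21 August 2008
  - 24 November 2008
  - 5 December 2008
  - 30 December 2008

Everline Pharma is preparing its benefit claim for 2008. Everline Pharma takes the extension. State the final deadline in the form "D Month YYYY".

11 November 2008

The stated deadline is 11 August 2008.
11 August 2008 (Monday) is already a business day.
Add 3 months to 11 August 2008: 11 November 2008.
11 November 2008 falls on a Tuesday, which is a business day, so no adjustment is needed.
So the filing is due 11 November 2008.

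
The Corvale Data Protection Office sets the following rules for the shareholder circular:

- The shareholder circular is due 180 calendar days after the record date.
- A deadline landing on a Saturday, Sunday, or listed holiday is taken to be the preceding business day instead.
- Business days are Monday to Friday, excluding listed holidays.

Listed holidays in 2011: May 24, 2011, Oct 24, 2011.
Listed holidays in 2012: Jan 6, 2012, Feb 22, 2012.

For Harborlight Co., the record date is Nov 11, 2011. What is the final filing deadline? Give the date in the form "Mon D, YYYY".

180 calendar days after Nov 11, 2011 is May 9, 2012.
May 9, 2012 falls on a Wednesday, which is a business day, so no adjustment is needed.
The final due date is May 9, 2012.

May 9, 2012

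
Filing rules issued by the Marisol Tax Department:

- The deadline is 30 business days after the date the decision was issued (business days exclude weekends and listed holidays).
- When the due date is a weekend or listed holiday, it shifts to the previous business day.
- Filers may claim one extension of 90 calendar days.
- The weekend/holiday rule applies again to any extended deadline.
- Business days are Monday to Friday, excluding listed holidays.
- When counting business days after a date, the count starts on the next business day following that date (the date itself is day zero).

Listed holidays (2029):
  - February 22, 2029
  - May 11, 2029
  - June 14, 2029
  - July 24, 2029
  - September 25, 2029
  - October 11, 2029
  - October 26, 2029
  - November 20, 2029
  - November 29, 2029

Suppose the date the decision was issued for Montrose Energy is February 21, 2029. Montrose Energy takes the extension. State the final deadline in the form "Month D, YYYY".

July 4, 2029

Starting the day after February 21, 2029 and counting 30 business days lands on April 5, 2029.
Since April 5, 2029 is a Thursday and not a holiday, the date is unchanged.
Applying the 90-calendar-day extension: April 5, 2029 + 90 days = July 4, 2029.
July 4, 2029 is a Wednesday and not a listed holiday, so it stands.
The final due date is July 4, 2029.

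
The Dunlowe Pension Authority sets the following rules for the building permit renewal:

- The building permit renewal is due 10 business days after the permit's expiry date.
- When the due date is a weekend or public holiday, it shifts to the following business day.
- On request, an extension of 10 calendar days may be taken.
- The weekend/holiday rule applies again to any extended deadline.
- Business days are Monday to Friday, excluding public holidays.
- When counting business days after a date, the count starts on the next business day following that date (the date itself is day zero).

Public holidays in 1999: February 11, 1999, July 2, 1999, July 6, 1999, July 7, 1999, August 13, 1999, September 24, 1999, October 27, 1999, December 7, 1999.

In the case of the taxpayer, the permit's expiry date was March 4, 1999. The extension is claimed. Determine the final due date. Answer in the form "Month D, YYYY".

March 29, 1999

Counting 10 business days after March 4, 1999 (skipping weekends and listed holidays) reaches March 18, 1999.
March 18, 1999 (Thursday) is already a business day.
Applying the 10-calendar-day extension: March 18, 1999 + 10 days = March 28, 1999.
March 28, 1999 falls on a Sunday. Rolling to the next business day gives March 29, 1999, a Monday.
Final deadline: March 29, 1999.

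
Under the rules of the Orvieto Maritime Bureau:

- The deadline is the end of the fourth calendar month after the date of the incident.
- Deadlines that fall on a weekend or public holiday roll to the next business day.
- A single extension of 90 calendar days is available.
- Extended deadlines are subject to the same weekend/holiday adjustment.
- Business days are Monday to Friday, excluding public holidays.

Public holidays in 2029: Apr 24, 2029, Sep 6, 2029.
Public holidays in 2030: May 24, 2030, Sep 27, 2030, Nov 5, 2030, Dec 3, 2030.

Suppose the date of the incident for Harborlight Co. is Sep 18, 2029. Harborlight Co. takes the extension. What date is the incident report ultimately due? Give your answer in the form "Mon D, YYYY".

4 months after Sep 18, 2029 falls in January 2030; the last day of that month is Jan 31, 2030.
Jan 31, 2030 is a Thursday and not a listed holiday, so it stands.
Applying the 90-calendar-day extension: Jan 31, 2030 + 90 days = May 1, 2030.
May 1, 2030 (Wednesday) is already a business day.
The final due date is May 1, 2030.

May 1, 2030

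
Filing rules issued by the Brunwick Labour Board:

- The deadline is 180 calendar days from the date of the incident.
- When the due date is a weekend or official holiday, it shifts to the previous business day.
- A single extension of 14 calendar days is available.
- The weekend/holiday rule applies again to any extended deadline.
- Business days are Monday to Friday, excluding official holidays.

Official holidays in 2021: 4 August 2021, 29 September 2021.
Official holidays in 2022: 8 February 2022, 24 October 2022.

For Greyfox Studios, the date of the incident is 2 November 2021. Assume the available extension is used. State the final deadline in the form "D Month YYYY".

From 2 November 2021, 180 calendar days later is 1 May 2022.
1 May 2022 is a Sunday, so it moves to the preceding business day, 29 April 2022 (Friday).
With the 14-day extension, 29 April 2022 becomes 13 May 2022.
13 May 2022 falls on a Friday, which is a business day, so no adjustment is needed.
The final due date is 13 May 2022.

13 May 2022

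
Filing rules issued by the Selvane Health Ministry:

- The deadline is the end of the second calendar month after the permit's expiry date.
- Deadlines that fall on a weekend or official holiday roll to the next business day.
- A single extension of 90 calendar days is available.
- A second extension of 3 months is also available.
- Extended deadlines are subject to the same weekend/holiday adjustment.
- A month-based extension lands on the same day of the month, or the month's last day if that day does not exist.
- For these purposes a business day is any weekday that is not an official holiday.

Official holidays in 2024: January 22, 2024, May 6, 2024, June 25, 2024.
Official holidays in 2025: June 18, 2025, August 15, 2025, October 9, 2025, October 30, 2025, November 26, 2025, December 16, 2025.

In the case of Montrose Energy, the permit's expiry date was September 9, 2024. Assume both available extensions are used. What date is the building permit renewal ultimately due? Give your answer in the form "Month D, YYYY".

2 months after September 9, 2024 is November 2024; that month ends on November 30, 2024.
November 30, 2024 is a Saturday, so it moves to the next business day, December 2, 2024 (Monday).
Applying the 90-calendar-day extension: December 2, 2024 + 90 days = March 2, 2025.
Because March 2, 2025 is a Sunday, the deadline becomes March 3, 2025 (Monday).
Applying the 3 months extension: 3 months after March 3, 2025 is June 3, 2025.
June 3, 2025 is a Tuesday and not a listed holiday, so it stands.
Final deadline: June 3, 2025.

June 3, 2025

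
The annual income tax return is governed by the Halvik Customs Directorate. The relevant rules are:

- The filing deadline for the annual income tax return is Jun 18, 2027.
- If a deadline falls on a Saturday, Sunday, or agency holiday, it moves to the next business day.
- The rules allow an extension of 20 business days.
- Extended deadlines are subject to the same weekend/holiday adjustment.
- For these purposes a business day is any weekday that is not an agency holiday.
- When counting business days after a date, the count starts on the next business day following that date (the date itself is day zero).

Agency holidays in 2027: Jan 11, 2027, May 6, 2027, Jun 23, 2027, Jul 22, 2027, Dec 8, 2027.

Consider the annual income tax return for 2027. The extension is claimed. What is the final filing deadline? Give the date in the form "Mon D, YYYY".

Jul 19, 2027

The stated deadline is Jun 18, 2027.
Jun 18, 2027 is a Friday and not a listed holiday, so it stands.
The 20-business-day extension runs from Jun 18, 2027 to Jul 19, 2027.
Jul 19, 2027 falls on a Monday, which is a business day, so no adjustment is needed.
So the filing is due Jul 19, 2027.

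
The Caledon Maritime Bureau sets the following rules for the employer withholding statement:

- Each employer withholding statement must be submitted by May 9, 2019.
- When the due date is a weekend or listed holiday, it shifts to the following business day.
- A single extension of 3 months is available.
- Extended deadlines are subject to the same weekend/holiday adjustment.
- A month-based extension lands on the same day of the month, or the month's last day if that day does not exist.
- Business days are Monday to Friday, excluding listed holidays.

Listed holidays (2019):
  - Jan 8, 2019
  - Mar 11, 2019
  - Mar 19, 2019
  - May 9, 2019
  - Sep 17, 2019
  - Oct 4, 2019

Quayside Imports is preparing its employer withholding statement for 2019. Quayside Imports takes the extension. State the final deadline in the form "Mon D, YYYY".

Aug 12, 2019

Start from the fixed due date, May 9, 2019.
May 9, 2019 falls on a listed holiday. Rolling to the next business day gives May 10, 2019, a Friday.
Applying the 3 months extension: 3 months after May 10, 2019 is Aug 10, 2019.
Aug 10, 2019 is a Saturday; the next business day is Aug 12, 2019 (Monday).
So the filing is due Aug 12, 2019.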